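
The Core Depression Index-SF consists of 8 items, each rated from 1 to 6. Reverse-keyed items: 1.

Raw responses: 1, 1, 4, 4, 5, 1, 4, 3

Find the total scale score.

28

Reversing item 1 with 7 − raw:
Total = (7−1) + 1 + 4 + 4 + 5 + 1 + 4 + 3
      = 6 + 1 + 4 + 4 + 5 + 1 + 4 + 3 = 28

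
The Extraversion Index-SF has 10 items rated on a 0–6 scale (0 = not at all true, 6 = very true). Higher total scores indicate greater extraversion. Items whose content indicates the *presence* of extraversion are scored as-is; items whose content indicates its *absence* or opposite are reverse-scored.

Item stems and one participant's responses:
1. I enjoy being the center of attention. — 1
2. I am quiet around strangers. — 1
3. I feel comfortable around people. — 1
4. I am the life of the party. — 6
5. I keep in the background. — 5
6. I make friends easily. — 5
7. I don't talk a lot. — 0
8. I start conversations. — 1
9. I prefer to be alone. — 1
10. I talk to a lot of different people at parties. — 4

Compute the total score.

Items 2, 5, 7, 9 describe the absence/opposite of extraversion → reverse-score.
reversed = (0+6) − raw = 6 − raw.
  item 1: 1
  item 2: 6 − 1 = 5
  item 3: 1
  item 4: 6
  item 5: 6 − 5 = 1
  item 6: 5
  item 7: 6 − 0 = 6
  item 8: 1
  item 9: 6 − 1 = 5
  item 10: 4
Total = 1 + 5 + 1 + 6 + 1 + 5 + 6 + 1 + 5 + 4 = 35

35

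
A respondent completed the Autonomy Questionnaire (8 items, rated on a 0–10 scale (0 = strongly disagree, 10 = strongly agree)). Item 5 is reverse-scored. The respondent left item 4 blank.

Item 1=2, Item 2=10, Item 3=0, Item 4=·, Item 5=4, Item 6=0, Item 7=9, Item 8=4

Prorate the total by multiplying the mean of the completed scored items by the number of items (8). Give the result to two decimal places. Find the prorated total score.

35.43

Reverse-coded (on a 0–10 scale, reversed = 10 − raw):
  item 5: 10 − 4 = 6
Completed scored items (7 of 8): 2, 10, 0, 6, 0, 9, 4; sum = 31.
Person mean = 31 / 7 ≈ 4.4286
Prorated total = (31 / 7) × 8 = 35.43 (to 2 dp)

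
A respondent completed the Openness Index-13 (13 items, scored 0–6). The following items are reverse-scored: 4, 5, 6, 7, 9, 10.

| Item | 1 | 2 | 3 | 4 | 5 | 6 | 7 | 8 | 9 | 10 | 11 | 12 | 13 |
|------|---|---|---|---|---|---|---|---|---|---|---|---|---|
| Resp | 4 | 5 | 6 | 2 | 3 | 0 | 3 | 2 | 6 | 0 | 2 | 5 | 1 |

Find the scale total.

Reversing items 4, 5, 6, 7, 9, and 10 with 6 − raw:
Total = 4 + 5 + 6 + (6−2) + (6−3) + (6−0) + (6−3) + 2 + (6−6) + (6−0) + 2 + 5 + 1
      = 4 + 5 + 6 + 4 + 3 + 6 + 3 + 2 + 0 + 6 + 2 + 5 + 1 = 47

47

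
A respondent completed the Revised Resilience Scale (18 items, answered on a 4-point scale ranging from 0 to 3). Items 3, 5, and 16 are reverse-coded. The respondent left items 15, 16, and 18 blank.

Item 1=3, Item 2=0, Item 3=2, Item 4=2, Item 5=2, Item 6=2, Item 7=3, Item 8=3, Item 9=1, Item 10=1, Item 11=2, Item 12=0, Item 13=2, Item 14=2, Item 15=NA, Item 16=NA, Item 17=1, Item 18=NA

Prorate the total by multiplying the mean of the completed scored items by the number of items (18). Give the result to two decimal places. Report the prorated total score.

Reverse-coded (on a 0–3 scale, reversed = 3 − raw):
  item 3: 3 − 2 = 1
  item 5: 3 − 2 = 1
Completed scored items (15 of 18): 3, 0, 1, 2, 1, 2, 3, 3, 1, 1, 2, 0, 2, 2, 1; sum = 24.
Person mean = 24 / 15 ≈ 1.6000
Prorated total = (24 / 15) × 18 = 28.80 (to 2 dp)

28.80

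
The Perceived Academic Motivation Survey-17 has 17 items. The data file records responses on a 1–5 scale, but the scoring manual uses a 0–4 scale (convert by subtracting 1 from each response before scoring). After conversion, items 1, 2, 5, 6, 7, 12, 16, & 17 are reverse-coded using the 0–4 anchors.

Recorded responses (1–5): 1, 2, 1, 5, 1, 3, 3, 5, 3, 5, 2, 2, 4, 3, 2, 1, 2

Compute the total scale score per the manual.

Convert to 0–4: 0, 1, 0, 4, 0, 2, 2, 4, 2, 4, 1, 1, 3, 2, 1, 0, 1
Reverse-coded (reversed = (0+4) − raw = 4 − raw):
  item 1: 4 − 0 = 4
  item 2: 4 − 1 = 3
  item 5: 4 − 0 = 4
  item 6: 4 − 2 = 2
  item 7: 4 − 2 = 2
  item 12: 4 − 1 = 3
  item 16: 4 − 0 = 4
  item 17: 4 − 1 = 3
Scored: 4, 3, 0, 4, 4, 2, 2, 4, 2, 4, 1, 3, 3, 2, 1, 4, 3
Total = 46

46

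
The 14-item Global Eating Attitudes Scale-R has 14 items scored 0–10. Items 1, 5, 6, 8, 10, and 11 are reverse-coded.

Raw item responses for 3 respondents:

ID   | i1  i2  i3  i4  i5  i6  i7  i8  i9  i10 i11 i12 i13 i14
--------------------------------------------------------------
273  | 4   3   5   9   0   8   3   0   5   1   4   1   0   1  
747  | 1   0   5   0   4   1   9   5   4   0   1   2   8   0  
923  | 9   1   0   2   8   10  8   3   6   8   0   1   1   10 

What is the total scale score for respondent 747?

76

Respondent 747 raw: 1, 0, 5, 0, 4, 1, 9, 5, 4, 0, 1, 2, 8, 0.
Reverse-coded (on a 0–10 scale, reversed = 10 − raw):
  item 1: 10 − 1 = 9
  item 2: 0
  item 3: 5
  item 4: 0
  item 5: 10 − 4 = 6
  item 6: 10 − 1 = 9
  item 7: 9
  item 8: 10 − 5 = 5
  item 9: 4
  item 10: 10 − 0 = 10
  item 11: 10 − 1 = 9
  item 12: 2
  item 13: 8
  item 14: 0
Sum = 9 + 0 + 5 + 0 + 6 + 9 + 9 + 5 + 4 + 10 + 9 + 2 + 8 + 0 = 76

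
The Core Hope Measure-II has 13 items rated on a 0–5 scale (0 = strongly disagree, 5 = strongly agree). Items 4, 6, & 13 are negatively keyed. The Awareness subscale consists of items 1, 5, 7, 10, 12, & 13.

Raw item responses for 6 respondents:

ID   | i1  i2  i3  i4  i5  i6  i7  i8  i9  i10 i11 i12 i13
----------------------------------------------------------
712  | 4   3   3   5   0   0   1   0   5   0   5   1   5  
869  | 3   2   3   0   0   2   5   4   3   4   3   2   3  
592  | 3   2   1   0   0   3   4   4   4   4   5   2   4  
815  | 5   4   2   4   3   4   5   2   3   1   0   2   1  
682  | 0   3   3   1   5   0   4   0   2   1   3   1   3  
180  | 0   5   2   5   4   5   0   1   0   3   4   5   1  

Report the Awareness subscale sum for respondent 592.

Respondent 592 raw: 3, 2, 1, 0, 0, 3, 4, 4, 4, 4, 5, 2, 4.
Awareness items: 1, 5, 7, 10, 12, 13.
Reverse-coded (reverse-coded value = 5 − response):
  item 1: 3
  item 5: 0
  item 7: 4
  item 10: 4
  item 12: 2
  item 13: 5 − 4 = 1
Sum = 3 + 0 + 4 + 4 + 2 + 1 = 14

14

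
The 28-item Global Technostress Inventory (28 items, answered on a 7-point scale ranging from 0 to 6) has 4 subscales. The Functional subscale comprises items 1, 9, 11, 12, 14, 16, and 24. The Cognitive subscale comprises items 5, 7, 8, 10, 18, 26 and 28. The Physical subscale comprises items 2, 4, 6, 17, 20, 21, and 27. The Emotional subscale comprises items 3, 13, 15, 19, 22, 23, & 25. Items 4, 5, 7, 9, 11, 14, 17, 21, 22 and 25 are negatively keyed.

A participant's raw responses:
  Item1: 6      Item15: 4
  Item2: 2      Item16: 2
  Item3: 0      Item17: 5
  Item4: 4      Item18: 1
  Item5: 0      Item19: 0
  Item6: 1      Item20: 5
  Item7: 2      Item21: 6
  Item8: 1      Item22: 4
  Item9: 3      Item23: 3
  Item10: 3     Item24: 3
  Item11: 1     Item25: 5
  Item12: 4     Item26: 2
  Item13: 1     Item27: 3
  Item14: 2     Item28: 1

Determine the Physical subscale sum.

14

Physical items: 2, 4, 6, 17, 20, 21, 27.
Of these, items 4, 17, and 21 are negatively keyed; reversed = (0+6) − raw = 6 − raw.
  item 2: 2
  item 4: 6 − 4 = 2
  item 6: 1
  item 17: 6 − 5 = 1
  item 20: 5
  item 21: 6 − 6 = 0
  item 27: 3
Sum = 2 + 2 + 1 + 1 + 5 + 0 + 3 = 14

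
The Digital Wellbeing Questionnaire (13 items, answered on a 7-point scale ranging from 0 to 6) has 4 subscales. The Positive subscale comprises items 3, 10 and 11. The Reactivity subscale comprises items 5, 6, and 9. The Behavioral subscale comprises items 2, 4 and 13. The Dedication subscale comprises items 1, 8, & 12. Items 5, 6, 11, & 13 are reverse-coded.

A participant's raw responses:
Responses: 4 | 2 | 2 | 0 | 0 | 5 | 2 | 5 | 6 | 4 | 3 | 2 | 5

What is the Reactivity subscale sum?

Reactivity items: 5, 6, 9.
Of these, items 5 & 6 are reverse-coded; reverse-coded value = 6 − response.
  item 5: 6 − 0 = 6
  item 6: 6 − 5 = 1
  item 9: 6
Sum = 6 + 1 + 6 = 13

13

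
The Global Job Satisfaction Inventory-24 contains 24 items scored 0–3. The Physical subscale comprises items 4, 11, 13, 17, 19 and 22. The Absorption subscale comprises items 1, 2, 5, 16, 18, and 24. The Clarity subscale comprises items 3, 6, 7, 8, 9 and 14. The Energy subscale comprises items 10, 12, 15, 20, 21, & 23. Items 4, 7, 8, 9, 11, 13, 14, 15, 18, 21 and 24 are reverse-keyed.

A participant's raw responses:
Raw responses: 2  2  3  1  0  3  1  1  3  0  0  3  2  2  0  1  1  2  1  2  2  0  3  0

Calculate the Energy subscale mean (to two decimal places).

2.00

Energy items: 10, 12, 15, 20, 21, 23.
Of these, items 15 & 21 are reverse-keyed; reverse-coded value = 3 − response.
  item 10: 0
  item 12: 3
  item 15: 3 − 0 = 3
  item 20: 2
  item 21: 3 − 2 = 1
  item 23: 3
Sum = 0 + 3 + 3 + 2 + 1 + 3 = 12
Mean = 12 / 6 = 2.00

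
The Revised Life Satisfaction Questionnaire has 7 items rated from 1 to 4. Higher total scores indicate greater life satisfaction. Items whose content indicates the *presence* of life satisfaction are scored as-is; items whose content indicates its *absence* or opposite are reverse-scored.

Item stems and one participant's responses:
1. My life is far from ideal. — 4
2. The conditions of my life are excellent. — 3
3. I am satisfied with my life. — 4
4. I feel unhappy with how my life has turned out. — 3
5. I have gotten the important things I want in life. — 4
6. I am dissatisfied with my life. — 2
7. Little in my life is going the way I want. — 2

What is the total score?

Items 1, 4, 6, 7 describe the absence/opposite of life satisfaction → reverse-score.
reverse-coded value = 5 − response.
  item 1: 5 − 4 = 1
  item 2: 3
  item 3: 4
  item 4: 5 − 3 = 2
  item 5: 4
  item 6: 5 − 2 = 3
  item 7: 5 − 2 = 3
Total = 1 + 3 + 4 + 2 + 4 + 3 + 3 = 20

20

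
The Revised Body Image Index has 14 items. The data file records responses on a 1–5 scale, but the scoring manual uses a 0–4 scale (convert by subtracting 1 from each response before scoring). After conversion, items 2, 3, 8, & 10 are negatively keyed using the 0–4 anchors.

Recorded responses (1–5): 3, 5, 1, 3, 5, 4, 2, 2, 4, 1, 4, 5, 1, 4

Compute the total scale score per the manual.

Convert to 0–4: 2, 4, 0, 2, 4, 3, 1, 1, 3, 0, 3, 4, 0, 3
Reverse-coded (reversed = (0+4) − raw = 4 − raw):
  item 2: 4 − 4 = 0
  item 3: 4 − 0 = 4
  item 8: 4 − 1 = 3
  item 10: 4 − 0 = 4
Scored: 2, 0, 4, 2, 4, 3, 1, 3, 3, 4, 3, 4, 0, 3
Total = 36

36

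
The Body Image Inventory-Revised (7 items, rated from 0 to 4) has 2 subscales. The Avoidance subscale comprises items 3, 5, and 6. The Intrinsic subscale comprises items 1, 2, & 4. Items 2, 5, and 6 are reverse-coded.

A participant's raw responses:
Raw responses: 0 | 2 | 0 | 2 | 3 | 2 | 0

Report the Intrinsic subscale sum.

Intrinsic items: 1, 2, 4.
Of these, item 2 is reverse-coded; on a 0–4 scale, reversed = 4 − raw.
  item 1: 0
  item 2: 4 − 2 = 2
  item 4: 2
Sum = 0 + 2 + 2 = 4

4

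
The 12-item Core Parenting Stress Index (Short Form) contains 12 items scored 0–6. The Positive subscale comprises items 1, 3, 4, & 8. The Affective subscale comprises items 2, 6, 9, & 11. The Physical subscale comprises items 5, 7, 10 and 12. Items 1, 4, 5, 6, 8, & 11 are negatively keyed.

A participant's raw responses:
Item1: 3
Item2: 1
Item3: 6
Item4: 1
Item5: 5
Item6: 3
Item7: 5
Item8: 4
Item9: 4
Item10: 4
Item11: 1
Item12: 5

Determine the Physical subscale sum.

15

Physical items: 5, 7, 10, 12.
Of these, item 5 is negatively keyed; reversed = (0+6) − raw = 6 − raw.
  item 5: 6 − 5 = 1
  item 7: 5
  item 10: 4
  item 12: 5
Sum = 1 + 5 + 4 + 5 = 15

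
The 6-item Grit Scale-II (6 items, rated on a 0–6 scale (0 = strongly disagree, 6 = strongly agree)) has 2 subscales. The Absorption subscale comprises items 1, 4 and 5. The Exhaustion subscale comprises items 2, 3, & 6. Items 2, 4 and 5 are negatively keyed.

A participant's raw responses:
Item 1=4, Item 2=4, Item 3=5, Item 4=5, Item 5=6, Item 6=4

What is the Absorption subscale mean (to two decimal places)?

1.67

Absorption items: 1, 4, 5.
Of these, items 4 and 5 are negatively keyed; reverse-coded value = 6 − response.
  item 1: 4
  item 4: 6 − 5 = 1
  item 5: 6 − 6 = 0
Sum = 4 + 1 + 0 = 5
Mean = 5 / 3 = 1.67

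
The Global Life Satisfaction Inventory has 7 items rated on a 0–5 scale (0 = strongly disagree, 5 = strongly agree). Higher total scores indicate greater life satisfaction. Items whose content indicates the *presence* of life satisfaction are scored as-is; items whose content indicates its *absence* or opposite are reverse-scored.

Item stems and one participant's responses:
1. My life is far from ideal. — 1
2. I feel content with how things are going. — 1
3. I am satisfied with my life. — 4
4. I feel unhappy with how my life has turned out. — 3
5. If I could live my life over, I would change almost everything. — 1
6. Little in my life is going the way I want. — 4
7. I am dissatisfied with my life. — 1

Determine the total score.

20

Items 1, 4, 5, 6, 7 describe the absence/opposite of life satisfaction → reverse-score.
reversed = (0+5) − raw = 5 − raw.
  item 1: 5 − 1 = 4
  item 2: 1
  item 3: 4
  item 4: 5 − 3 = 2
  item 5: 5 − 1 = 4
  item 6: 5 − 4 = 1
  item 7: 5 − 1 = 4
Total = 4 + 1 + 4 + 2 + 4 + 1 + 4 = 20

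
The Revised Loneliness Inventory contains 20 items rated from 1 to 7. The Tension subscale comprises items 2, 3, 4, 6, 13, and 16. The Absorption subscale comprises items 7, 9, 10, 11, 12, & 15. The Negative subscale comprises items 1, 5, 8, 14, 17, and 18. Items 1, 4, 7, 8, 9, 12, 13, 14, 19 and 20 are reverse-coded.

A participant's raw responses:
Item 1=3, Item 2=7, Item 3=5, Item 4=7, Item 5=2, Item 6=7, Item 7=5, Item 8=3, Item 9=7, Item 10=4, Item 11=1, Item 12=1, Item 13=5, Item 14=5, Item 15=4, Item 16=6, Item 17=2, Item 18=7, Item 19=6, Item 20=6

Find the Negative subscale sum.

Negative items: 1, 5, 8, 14, 17, 18.
Of these, items 1, 8, and 14 are reverse-coded; reverse-coded value = 8 − response.
  item 1: 8 − 3 = 5
  item 5: 2
  item 8: 8 − 3 = 5
  item 14: 8 − 5 = 3
  item 17: 2
  item 18: 7
Sum = 5 + 2 + 5 + 3 + 2 + 7 = 24

24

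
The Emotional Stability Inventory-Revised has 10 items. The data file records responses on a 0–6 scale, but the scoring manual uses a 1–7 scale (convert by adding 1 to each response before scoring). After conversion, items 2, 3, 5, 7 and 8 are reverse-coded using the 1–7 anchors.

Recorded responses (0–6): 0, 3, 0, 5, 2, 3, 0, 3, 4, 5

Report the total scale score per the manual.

Convert to 1–7: 1, 4, 1, 6, 3, 4, 1, 4, 5, 6
Reverse-coded (reverse-coded value = 8 − response):
  item 2: 8 − 4 = 4
  item 3: 8 − 1 = 7
  item 5: 8 − 3 = 5
  item 7: 8 − 1 = 7
  item 8: 8 − 4 = 4
Scored: 1, 4, 7, 6, 5, 4, 7, 4, 5, 6
Total = 49

49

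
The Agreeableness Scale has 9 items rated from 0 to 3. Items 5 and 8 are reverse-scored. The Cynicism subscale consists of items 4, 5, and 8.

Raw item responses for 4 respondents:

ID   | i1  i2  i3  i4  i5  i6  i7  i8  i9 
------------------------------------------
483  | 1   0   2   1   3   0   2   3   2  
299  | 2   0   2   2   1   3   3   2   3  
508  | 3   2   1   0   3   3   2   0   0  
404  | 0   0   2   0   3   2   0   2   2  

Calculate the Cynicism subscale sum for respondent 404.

Respondent 404 raw: 0, 0, 2, 0, 3, 2, 0, 2, 2.
Cynicism items: 4, 5, 8.
Reverse-coded (on a 0–3 scale, reversed = 3 − raw):
  item 4: 0
  item 5: 3 − 3 = 0
  item 8: 3 − 2 = 1
Sum = 0 + 0 + 1 = 1

1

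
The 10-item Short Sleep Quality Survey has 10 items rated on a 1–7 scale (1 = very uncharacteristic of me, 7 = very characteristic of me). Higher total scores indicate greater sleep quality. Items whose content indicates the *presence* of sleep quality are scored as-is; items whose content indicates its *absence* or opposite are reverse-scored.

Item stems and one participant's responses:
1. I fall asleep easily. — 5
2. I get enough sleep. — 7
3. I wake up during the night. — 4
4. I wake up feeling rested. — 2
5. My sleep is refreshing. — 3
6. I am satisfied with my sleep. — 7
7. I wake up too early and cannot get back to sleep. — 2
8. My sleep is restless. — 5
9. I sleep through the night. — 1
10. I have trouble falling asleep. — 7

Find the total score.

Items 3, 7, 8, 10 describe the absence/opposite of sleep quality → reverse-score.
reverse-coded value = 8 − response.
  item 1: 5
  item 2: 7
  item 3: 8 − 4 = 4
  item 4: 2
  item 5: 3
  item 6: 7
  item 7: 8 − 2 = 6
  item 8: 8 − 5 = 3
  item 9: 1
  item 10: 8 − 7 = 1
Total = 5 + 7 + 4 + 2 + 3 + 7 + 6 + 3 + 1 + 1 = 39

39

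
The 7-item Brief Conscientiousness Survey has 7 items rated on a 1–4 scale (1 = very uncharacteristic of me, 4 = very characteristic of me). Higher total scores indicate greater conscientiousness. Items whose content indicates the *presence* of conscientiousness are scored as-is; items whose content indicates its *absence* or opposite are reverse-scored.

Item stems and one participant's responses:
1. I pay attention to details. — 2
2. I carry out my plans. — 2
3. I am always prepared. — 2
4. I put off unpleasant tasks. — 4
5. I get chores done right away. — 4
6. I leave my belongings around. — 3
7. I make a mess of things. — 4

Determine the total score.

Items 4, 6, 7 describe the absence/opposite of conscientiousness → reverse-score.
reverse-coded value = 5 − response.
  item 1: 2
  item 2: 2
  item 3: 2
  item 4: 5 − 4 = 1
  item 5: 4
  item 6: 5 − 3 = 2
  item 7: 5 − 4 = 1
Total = 2 + 2 + 2 + 1 + 4 + 2 + 1 = 14

14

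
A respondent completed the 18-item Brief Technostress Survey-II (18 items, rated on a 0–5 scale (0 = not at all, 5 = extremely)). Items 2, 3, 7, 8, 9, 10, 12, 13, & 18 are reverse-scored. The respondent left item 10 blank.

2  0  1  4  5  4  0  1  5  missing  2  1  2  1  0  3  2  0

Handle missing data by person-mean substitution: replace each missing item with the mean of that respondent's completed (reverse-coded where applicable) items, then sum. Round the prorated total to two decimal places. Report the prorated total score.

56.12

Reverse-coded (on a 0–5 scale, reversed = 5 − raw):
  item 2: 5 − 0 = 5
  item 3: 5 − 1 = 4
  item 7: 5 − 0 = 5
  item 8: 5 − 1 = 4
  item 9: 5 − 5 = 0
  item 12: 5 − 1 = 4
  item 13: 5 − 2 = 3
  item 18: 5 − 0 = 5
Completed scored items (17 of 18): 2, 5, 4, 4, 5, 4, 5, 4, 0, 2, 4, 3, 1, 0, 3, 2, 5; sum = 53.
Person mean = 53 / 17 ≈ 3.1176
Prorated total = (53 / 17) × 18 = 56.12 (to 2 dp)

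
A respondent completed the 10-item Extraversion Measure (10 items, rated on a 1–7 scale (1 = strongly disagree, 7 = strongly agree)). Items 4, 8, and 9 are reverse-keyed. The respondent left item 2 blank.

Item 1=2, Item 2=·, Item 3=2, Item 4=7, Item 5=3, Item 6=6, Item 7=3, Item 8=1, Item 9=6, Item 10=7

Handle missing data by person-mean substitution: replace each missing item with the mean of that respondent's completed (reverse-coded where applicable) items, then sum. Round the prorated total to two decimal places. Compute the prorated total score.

36.67

Reverse-coded (reversed = (1+7) − raw = 8 − raw):
  item 4: 8 − 7 = 1
  item 8: 8 − 1 = 7
  item 9: 8 − 6 = 2
Completed scored items (9 of 10): 2, 2, 1, 3, 6, 3, 7, 2, 7; sum = 33.
Person mean = 33 / 9 ≈ 3.6667
Prorated total = (33 / 9) × 10 = 36.67 (to 2 dp)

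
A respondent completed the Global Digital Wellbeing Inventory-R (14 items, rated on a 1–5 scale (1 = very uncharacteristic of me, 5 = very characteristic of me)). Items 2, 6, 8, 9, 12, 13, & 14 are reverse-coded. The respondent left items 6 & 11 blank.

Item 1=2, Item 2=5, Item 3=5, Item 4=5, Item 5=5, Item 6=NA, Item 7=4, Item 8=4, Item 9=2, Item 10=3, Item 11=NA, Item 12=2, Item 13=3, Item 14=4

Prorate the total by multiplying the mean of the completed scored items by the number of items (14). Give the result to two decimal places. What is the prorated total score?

Reverse-coded (reverse-coded value = 6 − response):
  item 2: 6 − 5 = 1
  item 8: 6 − 4 = 2
  item 9: 6 − 2 = 4
  item 12: 6 − 2 = 4
  item 13: 6 − 3 = 3
  item 14: 6 − 4 = 2
Completed scored items (12 of 14): 2, 1, 5, 5, 5, 4, 2, 4, 3, 4, 3, 2; sum = 40.
Person mean = 40 / 12 ≈ 3.3333
Prorated total = (40 / 12) × 14 = 46.67 (to 2 dp)

46.67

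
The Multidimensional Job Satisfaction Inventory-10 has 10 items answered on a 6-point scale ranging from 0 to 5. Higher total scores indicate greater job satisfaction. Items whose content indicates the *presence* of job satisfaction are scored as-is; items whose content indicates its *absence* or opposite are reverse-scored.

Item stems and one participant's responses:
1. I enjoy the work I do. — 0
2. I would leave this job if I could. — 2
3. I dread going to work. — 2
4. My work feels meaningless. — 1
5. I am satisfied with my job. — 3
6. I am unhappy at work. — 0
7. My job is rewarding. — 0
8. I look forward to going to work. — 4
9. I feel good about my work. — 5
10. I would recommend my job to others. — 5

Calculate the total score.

32

Items 2, 3, 4, 6 describe the absence/opposite of job satisfaction → reverse-score.
reverse-coded value = 5 − response.
  item 1: 0
  item 2: 5 − 2 = 3
  item 3: 5 − 2 = 3
  item 4: 5 − 1 = 4
  item 5: 3
  item 6: 5 − 0 = 5
  item 7: 0
  item 8: 4
  item 9: 5
  item 10: 5
Total = 0 + 3 + 3 + 4 + 3 + 5 + 0 + 4 + 5 + 5 = 32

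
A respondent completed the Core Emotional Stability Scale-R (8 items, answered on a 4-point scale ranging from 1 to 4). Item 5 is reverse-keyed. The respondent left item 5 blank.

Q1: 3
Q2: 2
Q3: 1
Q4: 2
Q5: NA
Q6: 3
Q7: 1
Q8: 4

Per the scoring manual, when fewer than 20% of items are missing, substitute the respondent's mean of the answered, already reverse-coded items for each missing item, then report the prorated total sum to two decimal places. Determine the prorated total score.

Reverse-coded (reverse-coded value = 5 − response):
Completed scored items (7 of 8): 3, 2, 1, 2, 3, 1, 4; sum = 16.
Person mean = 16 / 7 ≈ 2.2857
Prorated total = (16 / 7) × 8 = 18.29 (to 2 dp)

18.29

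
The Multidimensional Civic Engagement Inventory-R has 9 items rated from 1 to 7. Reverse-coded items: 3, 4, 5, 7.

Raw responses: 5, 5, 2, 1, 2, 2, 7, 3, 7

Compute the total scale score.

Raw sum = 34. Reverse-coded items: 3, 4, 5, 7; their raw sum = 12.
Each reversal replaces raw with 8 − raw, changing the total by 8 − 2·raw per item.
Total = 34 + 4·8 − 2·12 = 34 + 32 − 24 = 42

42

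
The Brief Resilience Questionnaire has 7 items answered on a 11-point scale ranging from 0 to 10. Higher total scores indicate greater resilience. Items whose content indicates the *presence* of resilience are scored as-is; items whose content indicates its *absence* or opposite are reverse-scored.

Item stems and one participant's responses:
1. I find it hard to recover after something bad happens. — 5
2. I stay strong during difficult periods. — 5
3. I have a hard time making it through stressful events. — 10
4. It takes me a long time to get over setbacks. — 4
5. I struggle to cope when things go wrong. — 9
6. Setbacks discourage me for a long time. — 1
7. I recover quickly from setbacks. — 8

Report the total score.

Items 1, 3, 4, 5, 6 describe the absence/opposite of resilience → reverse-score.
on a 0–10 scale, reversed = 10 − raw.
  item 1: 10 − 5 = 5
  item 2: 5
  item 3: 10 − 10 = 0
  item 4: 10 − 4 = 6
  item 5: 10 − 9 = 1
  item 6: 10 − 1 = 9
  item 7: 8
Total = 5 + 5 + 0 + 6 + 1 + 9 + 8 = 34

34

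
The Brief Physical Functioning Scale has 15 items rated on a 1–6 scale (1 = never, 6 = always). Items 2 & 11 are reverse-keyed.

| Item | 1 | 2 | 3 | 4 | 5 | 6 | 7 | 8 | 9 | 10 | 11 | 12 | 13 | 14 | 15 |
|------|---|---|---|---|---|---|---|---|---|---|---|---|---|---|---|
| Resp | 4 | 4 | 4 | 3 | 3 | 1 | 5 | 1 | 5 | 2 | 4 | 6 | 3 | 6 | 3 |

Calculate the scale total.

52

Raw sum = 54. Reverse-keyed items: 2, 11; their raw sum = 8.
Each reversal replaces raw with 7 − raw, changing the total by 7 − 2·raw per item.
Total = 54 + 2·7 − 2·8 = 54 + 14 − 16 = 52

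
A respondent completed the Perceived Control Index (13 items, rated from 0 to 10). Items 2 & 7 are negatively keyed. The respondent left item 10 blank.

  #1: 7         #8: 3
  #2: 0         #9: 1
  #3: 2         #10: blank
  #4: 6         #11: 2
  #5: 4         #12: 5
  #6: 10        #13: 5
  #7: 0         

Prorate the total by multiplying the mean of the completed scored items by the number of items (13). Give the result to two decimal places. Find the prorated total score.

70.42

Reverse-coded (reversed = (0+10) − raw = 10 − raw):
  item 2: 10 − 0 = 10
  item 7: 10 − 0 = 10
Completed scored items (12 of 13): 7, 10, 2, 6, 4, 10, 10, 3, 1, 2, 5, 5; sum = 65.
Person mean = 65 / 12 ≈ 5.4167
Prorated total = (65 / 12) × 13 = 70.42 (to 2 dp)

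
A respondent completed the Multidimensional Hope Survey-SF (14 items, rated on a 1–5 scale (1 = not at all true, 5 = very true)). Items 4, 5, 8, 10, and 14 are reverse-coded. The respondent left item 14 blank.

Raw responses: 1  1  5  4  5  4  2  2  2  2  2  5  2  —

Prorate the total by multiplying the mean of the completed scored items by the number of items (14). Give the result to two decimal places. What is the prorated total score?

Reverse-coded (reverse-coded value = 6 − response):
  item 4: 6 − 4 = 2
  item 5: 6 − 5 = 1
  item 8: 6 − 2 = 4
  item 10: 6 − 2 = 4
Completed scored items (13 of 14): 1, 1, 5, 2, 1, 4, 2, 4, 2, 4, 2, 5, 2; sum = 35.
Person mean = 35 / 13 ≈ 2.6923
Prorated total = (35 / 13) × 14 = 37.69 (to 2 dp)

37.69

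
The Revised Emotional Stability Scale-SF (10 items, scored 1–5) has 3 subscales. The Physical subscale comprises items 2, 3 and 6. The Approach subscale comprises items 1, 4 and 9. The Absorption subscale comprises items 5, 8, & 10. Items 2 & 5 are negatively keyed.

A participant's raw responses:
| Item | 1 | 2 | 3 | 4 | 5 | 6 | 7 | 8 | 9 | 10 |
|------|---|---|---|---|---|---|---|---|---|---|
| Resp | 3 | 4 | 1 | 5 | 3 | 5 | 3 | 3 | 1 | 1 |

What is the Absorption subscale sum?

Absorption items: 5, 8, 10.
Of these, item 5 is negatively keyed; reversed = (1+5) − raw = 6 − raw.
  item 5: 6 − 3 = 3
  item 8: 3
  item 10: 1
Sum = 3 + 3 + 1 = 7

7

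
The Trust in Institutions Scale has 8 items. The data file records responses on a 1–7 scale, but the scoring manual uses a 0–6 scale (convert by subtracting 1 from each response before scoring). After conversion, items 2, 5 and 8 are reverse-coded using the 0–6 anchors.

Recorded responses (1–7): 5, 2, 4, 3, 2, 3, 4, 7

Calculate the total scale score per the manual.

Convert to 0–6: 4, 1, 3, 2, 1, 2, 3, 6
Reverse-coded (reverse-coded value = 6 − response):
  item 2: 6 − 1 = 5
  item 5: 6 − 1 = 5
  item 8: 6 − 6 = 0
Scored: 4, 5, 3, 2, 5, 2, 3, 0
Total = 24

24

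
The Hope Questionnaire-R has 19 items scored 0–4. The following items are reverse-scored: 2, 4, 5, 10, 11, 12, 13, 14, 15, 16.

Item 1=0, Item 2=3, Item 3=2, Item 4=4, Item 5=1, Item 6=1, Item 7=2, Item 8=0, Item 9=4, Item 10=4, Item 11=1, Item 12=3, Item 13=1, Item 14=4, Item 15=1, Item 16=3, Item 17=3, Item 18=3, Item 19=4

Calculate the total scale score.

Raw sum = 44. Reverse-scored items: 2, 4, 5, 10, 11, 12, 13, 14, 15, 16; their raw sum = 25.
Each reversal replaces raw with 4 − raw, changing the total by 4 − 2·raw per item.
Total = 44 + 10·4 − 2·25 = 44 + 40 − 50 = 34

34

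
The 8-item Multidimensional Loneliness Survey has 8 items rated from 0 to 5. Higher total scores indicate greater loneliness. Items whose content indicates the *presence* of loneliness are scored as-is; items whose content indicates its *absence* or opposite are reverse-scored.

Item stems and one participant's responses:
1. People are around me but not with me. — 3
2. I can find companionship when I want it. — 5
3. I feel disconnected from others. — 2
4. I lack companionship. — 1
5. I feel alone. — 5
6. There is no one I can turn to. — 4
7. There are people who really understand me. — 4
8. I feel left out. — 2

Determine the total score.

Items 2, 7 describe the absence/opposite of loneliness → reverse-score.
on a 0–5 scale, reversed = 5 − raw.
  item 1: 3
  item 2: 5 − 5 = 0
  item 3: 2
  item 4: 1
  item 5: 5
  item 6: 4
  item 7: 5 − 4 = 1
  item 8: 2
Total = 3 + 0 + 2 + 1 + 5 + 4 + 1 + 2 = 18

18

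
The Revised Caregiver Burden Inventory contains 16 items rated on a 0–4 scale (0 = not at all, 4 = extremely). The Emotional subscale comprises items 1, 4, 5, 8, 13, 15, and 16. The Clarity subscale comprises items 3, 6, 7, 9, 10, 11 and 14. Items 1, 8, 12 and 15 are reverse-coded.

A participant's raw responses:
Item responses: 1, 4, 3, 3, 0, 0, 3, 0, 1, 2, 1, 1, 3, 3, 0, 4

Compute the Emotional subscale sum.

Emotional items: 1, 4, 5, 8, 13, 15, 16.
Of these, items 1, 8, & 15 are reverse-coded; reverse-coded value = 4 − response.
  item 1: 4 − 1 = 3
  item 4: 3
  item 5: 0
  item 8: 4 − 0 = 4
  item 13: 3
  item 15: 4 − 0 = 4
  item 16: 4
Sum = 3 + 3 + 0 + 4 + 3 + 4 + 4 = 21

21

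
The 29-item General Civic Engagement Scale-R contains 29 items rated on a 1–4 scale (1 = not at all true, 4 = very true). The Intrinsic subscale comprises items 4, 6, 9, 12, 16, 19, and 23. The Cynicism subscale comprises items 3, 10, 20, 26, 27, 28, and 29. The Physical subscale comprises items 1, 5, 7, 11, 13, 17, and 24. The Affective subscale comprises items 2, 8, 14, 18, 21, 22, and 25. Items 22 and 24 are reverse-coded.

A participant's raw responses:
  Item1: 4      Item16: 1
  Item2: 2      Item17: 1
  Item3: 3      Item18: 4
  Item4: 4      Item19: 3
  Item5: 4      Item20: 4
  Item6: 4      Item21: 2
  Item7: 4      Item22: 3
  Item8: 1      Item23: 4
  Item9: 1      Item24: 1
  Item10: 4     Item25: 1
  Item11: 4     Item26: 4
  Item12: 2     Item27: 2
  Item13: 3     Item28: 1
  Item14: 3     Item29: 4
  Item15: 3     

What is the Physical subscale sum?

24

Physical items: 1, 5, 7, 11, 13, 17, 24.
Of these, item 24 is reverse-coded; reversed = (1+4) − raw = 5 − raw.
  item 1: 4
  item 5: 4
  item 7: 4
  item 11: 4
  item 13: 3
  item 17: 1
  item 24: 5 − 1 = 4
Sum = 4 + 4 + 4 + 4 + 3 + 1 + 4 = 24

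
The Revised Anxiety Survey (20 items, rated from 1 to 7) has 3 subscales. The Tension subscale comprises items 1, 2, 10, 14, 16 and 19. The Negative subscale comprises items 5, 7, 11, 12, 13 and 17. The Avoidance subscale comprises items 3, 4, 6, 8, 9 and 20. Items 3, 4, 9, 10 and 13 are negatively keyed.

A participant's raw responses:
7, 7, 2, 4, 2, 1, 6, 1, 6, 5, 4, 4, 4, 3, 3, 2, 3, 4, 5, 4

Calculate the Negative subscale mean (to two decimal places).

Negative items: 5, 7, 11, 12, 13, 17.
Of these, item 13 is negatively keyed; reversed = (1+7) − raw = 8 − raw.
  item 5: 2
  item 7: 6
  item 11: 4
  item 12: 4
  item 13: 8 − 4 = 4
  item 17: 3
Sum = 2 + 6 + 4 + 4 + 4 + 3 = 23
Mean = 23 / 6 = 3.83

3.83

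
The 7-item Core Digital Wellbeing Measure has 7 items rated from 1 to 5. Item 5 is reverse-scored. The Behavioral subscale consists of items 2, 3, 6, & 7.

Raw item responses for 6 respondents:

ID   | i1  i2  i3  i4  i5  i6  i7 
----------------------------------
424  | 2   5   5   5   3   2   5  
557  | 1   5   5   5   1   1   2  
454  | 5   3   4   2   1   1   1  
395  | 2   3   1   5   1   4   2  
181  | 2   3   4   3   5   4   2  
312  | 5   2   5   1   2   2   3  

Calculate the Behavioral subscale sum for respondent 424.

17

Respondent 424 raw: 2, 5, 5, 5, 3, 2, 5.
Behavioral items: 2, 3, 6, 7.
Reverse-coded (reverse-coded value = 6 − response):
  item 2: 5
  item 3: 5
  item 6: 2
  item 7: 5
Sum = 5 + 5 + 2 + 5 = 17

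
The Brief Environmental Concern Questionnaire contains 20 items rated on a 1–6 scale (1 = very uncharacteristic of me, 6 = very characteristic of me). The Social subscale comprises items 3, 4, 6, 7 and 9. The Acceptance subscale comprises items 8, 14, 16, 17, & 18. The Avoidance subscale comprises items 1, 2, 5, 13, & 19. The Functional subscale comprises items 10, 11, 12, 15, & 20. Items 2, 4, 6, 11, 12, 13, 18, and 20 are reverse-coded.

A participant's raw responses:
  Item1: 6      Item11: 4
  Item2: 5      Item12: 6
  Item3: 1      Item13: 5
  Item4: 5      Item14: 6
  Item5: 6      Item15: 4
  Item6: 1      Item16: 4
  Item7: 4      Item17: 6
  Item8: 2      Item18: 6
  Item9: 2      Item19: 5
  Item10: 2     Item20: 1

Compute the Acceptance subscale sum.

Acceptance items: 8, 14, 16, 17, 18.
Of these, item 18 is reverse-coded; on a 1–6 scale, reversed = 7 − raw.
  item 8: 2
  item 14: 6
  item 16: 4
  item 17: 6
  item 18: 7 − 6 = 1
Sum = 2 + 6 + 4 + 6 + 1 = 19

19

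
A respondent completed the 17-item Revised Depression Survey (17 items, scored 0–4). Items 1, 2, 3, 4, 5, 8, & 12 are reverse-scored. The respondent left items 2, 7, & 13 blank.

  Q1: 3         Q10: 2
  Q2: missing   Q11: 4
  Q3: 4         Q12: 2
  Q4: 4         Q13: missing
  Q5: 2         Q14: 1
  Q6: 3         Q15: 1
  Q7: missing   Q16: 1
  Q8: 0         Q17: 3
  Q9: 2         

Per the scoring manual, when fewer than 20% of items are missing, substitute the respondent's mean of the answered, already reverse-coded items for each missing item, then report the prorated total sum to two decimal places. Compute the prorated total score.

31.57

Reverse-coded (reverse-coded value = 4 − response):
  item 1: 4 − 3 = 1
  item 3: 4 − 4 = 0
  item 4: 4 − 4 = 0
  item 5: 4 − 2 = 2
  item 8: 4 − 0 = 4
  item 12: 4 − 2 = 2
Completed scored items (14 of 17): 1, 0, 0, 2, 3, 4, 2, 2, 4, 2, 1, 1, 1, 3; sum = 26.
Person mean = 26 / 14 ≈ 1.8571
Prorated total = (26 / 14) × 17 = 31.57 (to 2 dp)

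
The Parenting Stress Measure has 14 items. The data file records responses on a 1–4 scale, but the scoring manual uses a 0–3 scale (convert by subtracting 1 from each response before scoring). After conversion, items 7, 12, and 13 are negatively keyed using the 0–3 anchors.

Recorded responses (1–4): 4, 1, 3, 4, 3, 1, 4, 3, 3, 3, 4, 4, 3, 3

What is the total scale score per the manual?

22

Convert to 0–3: 3, 0, 2, 3, 2, 0, 3, 2, 2, 2, 3, 3, 2, 2
Reverse-coded (on a 0–3 scale, reversed = 3 − raw):
  item 7: 3 − 3 = 0
  item 12: 3 − 3 = 0
  item 13: 3 − 2 = 1
Scored: 3, 0, 2, 3, 2, 0, 0, 2, 2, 2, 3, 0, 1, 2
Total = 22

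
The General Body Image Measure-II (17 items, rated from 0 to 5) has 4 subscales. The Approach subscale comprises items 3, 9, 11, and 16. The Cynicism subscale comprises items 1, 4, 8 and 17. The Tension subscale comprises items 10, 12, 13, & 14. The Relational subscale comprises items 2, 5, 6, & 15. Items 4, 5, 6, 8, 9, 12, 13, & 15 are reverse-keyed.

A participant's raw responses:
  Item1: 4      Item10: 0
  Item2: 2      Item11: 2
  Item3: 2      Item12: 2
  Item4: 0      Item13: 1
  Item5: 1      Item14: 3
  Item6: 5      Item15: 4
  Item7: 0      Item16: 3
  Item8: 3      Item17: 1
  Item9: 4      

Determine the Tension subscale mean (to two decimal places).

2.50

Tension items: 10, 12, 13, 14.
Of these, items 12 and 13 are reverse-keyed; reverse-coded value = 5 − response.
  item 10: 0
  item 12: 5 − 2 = 3
  item 13: 5 − 1 = 4
  item 14: 3
Sum = 0 + 3 + 4 + 3 = 10
Mean = 10 / 4 = 2.50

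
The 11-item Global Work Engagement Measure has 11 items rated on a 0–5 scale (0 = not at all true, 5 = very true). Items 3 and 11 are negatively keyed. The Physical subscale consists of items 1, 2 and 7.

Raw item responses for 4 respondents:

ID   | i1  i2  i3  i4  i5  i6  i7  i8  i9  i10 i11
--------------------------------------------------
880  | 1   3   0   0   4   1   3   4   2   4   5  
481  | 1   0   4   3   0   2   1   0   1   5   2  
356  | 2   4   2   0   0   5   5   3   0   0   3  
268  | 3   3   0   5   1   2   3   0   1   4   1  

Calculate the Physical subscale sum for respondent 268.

Respondent 268 raw: 3, 3, 0, 5, 1, 2, 3, 0, 1, 4, 1.
Physical items: 1, 2, 7.
Reverse-coded (on a 0–5 scale, reversed = 5 − raw):
  item 1: 3
  item 2: 3
  item 7: 3
Sum = 3 + 3 + 3 = 9

9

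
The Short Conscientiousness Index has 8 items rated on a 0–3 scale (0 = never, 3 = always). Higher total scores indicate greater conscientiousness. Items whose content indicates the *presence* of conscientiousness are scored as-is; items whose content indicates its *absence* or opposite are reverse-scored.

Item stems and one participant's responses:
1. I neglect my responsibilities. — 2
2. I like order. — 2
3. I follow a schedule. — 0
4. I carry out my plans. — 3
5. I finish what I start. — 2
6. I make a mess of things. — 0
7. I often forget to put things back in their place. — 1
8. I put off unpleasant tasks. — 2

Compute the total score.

Items 1, 6, 7, 8 describe the absence/opposite of conscientiousness → reverse-score.
reverse-coded value = 3 − response.
  item 1: 3 − 2 = 1
  item 2: 2
  item 3: 0
  item 4: 3
  item 5: 2
  item 6: 3 − 0 = 3
  item 7: 3 − 1 = 2
  item 8: 3 − 2 = 1
Total = 1 + 2 + 0 + 3 + 2 + 3 + 2 + 1 = 14

14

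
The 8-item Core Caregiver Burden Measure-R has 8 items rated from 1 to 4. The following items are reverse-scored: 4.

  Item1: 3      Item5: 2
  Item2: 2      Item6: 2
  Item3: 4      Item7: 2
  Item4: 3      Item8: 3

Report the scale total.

Apply reverse scoring (on a 1–4 scale, reversed = 5 − raw):
  item 4: 5 − 3 = 2
After reverse-coding: 3, 2, 4, 2, 2, 2, 2, 3
Total = 3 + 2 + 4 + 2 + 2 + 2 + 2 + 3 = 20

20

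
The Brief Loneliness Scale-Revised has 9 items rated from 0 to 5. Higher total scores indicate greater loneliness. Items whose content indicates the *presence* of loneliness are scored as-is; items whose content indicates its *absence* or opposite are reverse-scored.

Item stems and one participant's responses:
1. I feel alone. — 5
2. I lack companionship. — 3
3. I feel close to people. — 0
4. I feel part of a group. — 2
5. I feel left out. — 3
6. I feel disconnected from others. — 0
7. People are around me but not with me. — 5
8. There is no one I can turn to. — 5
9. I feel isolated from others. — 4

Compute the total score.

Items 3, 4 describe the absence/opposite of loneliness → reverse-score.
reverse-coded value = 5 − response.
  item 1: 5
  item 2: 3
  item 3: 5 − 0 = 5
  item 4: 5 − 2 = 3
  item 5: 3
  item 6: 0
  item 7: 5
  item 8: 5
  item 9: 4
Total = 5 + 3 + 5 + 3 + 3 + 0 + 5 + 5 + 4 = 33

33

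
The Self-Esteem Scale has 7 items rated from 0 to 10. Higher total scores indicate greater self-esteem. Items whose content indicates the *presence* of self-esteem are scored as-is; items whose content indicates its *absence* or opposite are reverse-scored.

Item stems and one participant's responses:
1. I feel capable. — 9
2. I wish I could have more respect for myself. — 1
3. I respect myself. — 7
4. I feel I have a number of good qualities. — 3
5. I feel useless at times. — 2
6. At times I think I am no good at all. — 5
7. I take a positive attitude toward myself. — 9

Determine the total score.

50

Items 2, 5, 6 describe the absence/opposite of self-esteem → reverse-score.
reverse-coded value = 10 − response.
  item 1: 9
  item 2: 10 − 1 = 9
  item 3: 7
  item 4: 3
  item 5: 10 − 2 = 8
  item 6: 10 − 5 = 5
  item 7: 9
Total = 9 + 9 + 7 + 3 + 8 + 5 + 9 = 50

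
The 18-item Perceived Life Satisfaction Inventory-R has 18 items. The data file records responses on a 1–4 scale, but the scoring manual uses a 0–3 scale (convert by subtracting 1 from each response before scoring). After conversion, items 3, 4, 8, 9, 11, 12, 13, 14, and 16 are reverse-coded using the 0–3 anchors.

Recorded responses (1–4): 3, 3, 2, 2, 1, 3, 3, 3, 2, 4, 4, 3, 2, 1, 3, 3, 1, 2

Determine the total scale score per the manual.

Convert to 0–3: 2, 2, 1, 1, 0, 2, 2, 2, 1, 3, 3, 2, 1, 0, 2, 2, 0, 1
Reverse-coded (reverse-coded value = 3 − response):
  item 3: 3 − 1 = 2
  item 4: 3 − 1 = 2
  item 8: 3 − 2 = 1
  item 9: 3 − 1 = 2
  item 11: 3 − 3 = 0
  item 12: 3 − 2 = 1
  item 13: 3 − 1 = 2
  item 14: 3 − 0 = 3
  item 16: 3 − 2 = 1
Scored: 2, 2, 2, 2, 0, 2, 2, 1, 2, 3, 0, 1, 2, 3, 2, 1, 0, 1
Total = 28

28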